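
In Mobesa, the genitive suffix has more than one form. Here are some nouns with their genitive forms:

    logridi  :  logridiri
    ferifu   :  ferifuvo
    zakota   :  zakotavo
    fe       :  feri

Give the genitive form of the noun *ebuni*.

Looking at the last vowel of each stem: -ri when the last vowel of the stem is a front vowel (*logridi*, *fe*); -vo when the last vowel of the stem is a back vowel (*ferifu*, *zakota*).
*ebuni*: last vowel = /i/, a front vowel → -ri → *ebuniri*.

ebuniri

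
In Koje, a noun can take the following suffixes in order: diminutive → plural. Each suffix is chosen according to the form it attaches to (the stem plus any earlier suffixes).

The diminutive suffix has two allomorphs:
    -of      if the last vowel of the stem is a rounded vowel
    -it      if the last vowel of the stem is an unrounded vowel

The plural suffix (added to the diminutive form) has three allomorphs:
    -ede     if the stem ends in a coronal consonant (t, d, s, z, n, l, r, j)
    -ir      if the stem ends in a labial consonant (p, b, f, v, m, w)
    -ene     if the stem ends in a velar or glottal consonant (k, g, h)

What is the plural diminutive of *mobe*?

mobeitede

*mobe* — last vowel /e/ (an unrounded vowel) → -it → *mobeit*.
The final consonant of the diminutive form *mobeit* is /t/, which is coronal, so the plural suffix is -ede, giving *mobeitede*.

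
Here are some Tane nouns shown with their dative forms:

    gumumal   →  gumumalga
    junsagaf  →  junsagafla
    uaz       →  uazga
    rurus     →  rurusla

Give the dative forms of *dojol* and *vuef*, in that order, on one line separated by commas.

dojolga, vuefla

The alternation tracks the final consonant of the stem — -la when the stem ends in a voiceless consonant (*junsagaf*, *rurus*); -ga when the stem ends in a voiced consonant (*gumumal*, *uaz*).
The final consonant of *dojol* is /l/, which is voiced, so the suffix is -ga, giving *dojolga*.
*vuef* — final consonant /f/ (voiceless) → -la → *vuefla*.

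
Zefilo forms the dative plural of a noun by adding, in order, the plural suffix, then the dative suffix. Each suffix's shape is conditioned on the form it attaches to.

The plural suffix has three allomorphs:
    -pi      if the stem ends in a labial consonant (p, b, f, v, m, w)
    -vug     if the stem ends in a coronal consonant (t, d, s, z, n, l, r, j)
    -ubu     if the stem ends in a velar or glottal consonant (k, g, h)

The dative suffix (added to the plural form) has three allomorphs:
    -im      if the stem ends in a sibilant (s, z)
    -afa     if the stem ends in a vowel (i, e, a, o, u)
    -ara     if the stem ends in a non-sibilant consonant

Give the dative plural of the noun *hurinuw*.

Since the final consonant of *hurinuw* is /w/ (labial), it takes -pi, giving *hurinuwpi*.
The plural form *hurinuwpi*: final sound = /i/, a vowel → -afa → *hurinuwpiafa*.

hurinuwpiafa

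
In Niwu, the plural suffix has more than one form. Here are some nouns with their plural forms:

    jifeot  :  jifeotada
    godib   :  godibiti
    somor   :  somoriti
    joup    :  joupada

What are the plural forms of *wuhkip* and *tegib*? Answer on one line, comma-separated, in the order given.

wuhkipada, tegibiti

The pattern is voicing of the final consonant: -ada when the stem ends in a voiceless consonant (*jifeot*, *joup*); -iti when the stem ends in a voiced consonant (*godib*, *somor*).
*wuhkip*: final consonant = /p/, voiceless → -ada → *wuhkipada*.
The final consonant of *tegib* is /b/, which is voiced, so the suffix is -iti, giving *tegibiti*.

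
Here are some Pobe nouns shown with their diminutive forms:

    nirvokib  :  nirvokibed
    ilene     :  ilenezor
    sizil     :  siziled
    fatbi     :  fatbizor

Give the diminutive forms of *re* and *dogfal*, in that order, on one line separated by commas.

rezor, dogfaled

Looking at the final sound of each stem: -ed when the stem ends in a consonant (*nirvokib*, *sizil*); -zor when the stem ends in a vowel (*ilene*, *fatbi*).
*re* — final sound /e/ (a vowel) → -zor → *rezor*.
*dogfal* — final sound /l/ (a consonant) → -ed → *dogfaled*.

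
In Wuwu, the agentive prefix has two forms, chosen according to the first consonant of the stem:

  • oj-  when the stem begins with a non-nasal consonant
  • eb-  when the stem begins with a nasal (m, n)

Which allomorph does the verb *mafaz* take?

eb-

*mafaz*: first consonant = /m/, a nasal → eb-.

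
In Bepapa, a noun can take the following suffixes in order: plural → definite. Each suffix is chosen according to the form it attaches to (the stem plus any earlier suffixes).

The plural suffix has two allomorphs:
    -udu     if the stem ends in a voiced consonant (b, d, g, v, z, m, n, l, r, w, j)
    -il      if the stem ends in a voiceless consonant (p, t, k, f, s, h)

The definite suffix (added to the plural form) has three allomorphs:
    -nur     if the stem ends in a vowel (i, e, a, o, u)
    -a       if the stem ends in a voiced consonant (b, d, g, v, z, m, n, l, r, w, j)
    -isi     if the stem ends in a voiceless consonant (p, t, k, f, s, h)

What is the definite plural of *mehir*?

The final consonant of *mehir* is /r/, which is voiced, so the plural suffix is -udu, giving *mehirudu*.
The final sound of the plural form *mehirudu* is /u/, which is a vowel, so the definite suffix is -nur, giving *mehirudunur*.

mehirudunur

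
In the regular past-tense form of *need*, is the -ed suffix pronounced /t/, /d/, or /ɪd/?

/ɪd/

The stem *need* ends in /t/ or /d/.
The -ed suffix is realized as /ɪd/ after /t, d/; as /t/ after other voiceless consonants; and as /d/ after other voiced sounds.
So -ed on *need* is pronounced /ɪd/.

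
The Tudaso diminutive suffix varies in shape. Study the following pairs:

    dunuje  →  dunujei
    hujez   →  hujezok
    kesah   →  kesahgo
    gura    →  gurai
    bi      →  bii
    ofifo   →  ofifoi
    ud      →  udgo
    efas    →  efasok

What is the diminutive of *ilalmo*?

ilalmoi

Looking at the final sound of each stem: -ok when the stem ends in a sibilant (*hujez*, *efas*); -go when the stem ends in a non-sibilant consonant (*kesah*, *ud*); -i when the stem ends in a vowel (*dunuje*, *gura*, *bi*, *ofifo*).
*ilalmo* — final sound /o/ (a vowel) → -i → *ilalmoi*.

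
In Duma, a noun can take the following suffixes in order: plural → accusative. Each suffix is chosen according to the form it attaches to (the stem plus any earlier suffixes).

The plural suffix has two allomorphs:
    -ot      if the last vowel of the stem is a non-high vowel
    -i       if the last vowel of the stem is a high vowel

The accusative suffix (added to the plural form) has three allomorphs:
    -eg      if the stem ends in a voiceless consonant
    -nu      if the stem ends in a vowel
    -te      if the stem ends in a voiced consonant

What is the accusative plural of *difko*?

*difko* — last vowel /o/ (a non-high vowel) → -ot → *difkoot*.
The plural form *difkoot*: final sound = /t/, a voiceless consonant → -eg → *difkooteg*.

difkooteg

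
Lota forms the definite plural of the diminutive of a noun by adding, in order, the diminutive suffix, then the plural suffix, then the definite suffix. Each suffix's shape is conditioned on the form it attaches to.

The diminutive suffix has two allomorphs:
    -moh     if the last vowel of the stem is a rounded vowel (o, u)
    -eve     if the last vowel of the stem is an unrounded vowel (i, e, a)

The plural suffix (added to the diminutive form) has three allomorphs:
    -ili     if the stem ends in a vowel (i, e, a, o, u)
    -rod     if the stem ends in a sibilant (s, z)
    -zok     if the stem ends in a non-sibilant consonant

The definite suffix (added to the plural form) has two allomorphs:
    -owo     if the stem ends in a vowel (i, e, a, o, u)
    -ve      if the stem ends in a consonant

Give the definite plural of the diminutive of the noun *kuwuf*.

kuwufmohzokve

*kuwuf*: last vowel = /u/, a rounded vowel → -moh → *kuwufmoh*.
Since the final sound of the diminutive form *kuwufmoh* is /h/ (a non-sibilant consonant), it takes -zok, giving *kuwufmohzok*.
The plural form *kuwufmohzok* — final sound /k/ (a consonant) → -ve → *kuwufmohzokve*.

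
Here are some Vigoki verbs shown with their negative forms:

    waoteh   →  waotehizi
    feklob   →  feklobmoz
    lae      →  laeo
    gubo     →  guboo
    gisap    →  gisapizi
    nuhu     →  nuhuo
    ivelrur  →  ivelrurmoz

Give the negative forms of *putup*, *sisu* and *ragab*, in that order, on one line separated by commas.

putupizi, sisuo, ragabmoz

Looking at the final sound of each stem: -izi when the stem ends in a voiceless consonant (*waoteh*, *gisap*); -moz when the stem ends in a voiced consonant (*feklob*, *ivelrur*); -o when the stem ends in a vowel (*lae*, *gubo*, *nuhu*).
*putup* — final sound /p/ (a voiceless consonant) → -izi → *putupizi*.
*sisu* — final sound /u/ (a vowel) → -o → *sisuo*.
Since the final sound of *ragab* is /b/ (a voiced consonant), it takes -moz, giving *ragabmoz*.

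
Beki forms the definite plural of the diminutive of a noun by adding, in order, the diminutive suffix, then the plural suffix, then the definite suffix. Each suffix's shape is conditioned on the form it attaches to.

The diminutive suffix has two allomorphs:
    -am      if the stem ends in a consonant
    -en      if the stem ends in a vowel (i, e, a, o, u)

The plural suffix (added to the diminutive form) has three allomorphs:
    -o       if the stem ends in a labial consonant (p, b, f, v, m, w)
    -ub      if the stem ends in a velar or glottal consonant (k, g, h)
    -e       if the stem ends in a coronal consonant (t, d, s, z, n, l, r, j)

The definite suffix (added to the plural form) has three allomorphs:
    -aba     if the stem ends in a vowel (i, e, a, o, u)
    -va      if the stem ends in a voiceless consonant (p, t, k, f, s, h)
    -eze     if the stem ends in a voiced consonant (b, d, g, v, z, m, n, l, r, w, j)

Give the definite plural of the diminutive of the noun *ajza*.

ajzaeneaba

Since the final sound of *ajza* is /a/ (a vowel), it takes -en, giving *ajzaen*.
The diminutive form *ajzaen* — final consonant /n/ (coronal) → -e → *ajzaene*.
Since the final sound of the plural form *ajzaene* is /e/ (a vowel), it takes -aba, giving *ajzaeneaba*.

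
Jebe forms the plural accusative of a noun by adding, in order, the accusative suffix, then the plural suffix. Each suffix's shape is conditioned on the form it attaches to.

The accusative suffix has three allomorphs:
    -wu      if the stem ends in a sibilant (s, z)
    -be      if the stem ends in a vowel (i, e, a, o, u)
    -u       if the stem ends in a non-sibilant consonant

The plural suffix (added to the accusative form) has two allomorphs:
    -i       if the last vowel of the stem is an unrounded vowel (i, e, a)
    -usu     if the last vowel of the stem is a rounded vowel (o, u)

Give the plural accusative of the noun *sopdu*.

sopdubei

Since the final sound of *sopdu* is /u/ (a vowel), it takes -be, giving *sopdube*.
The accusative form *sopdube* — last vowel /e/ (an unrounded vowel) → -i → *sopdubei*.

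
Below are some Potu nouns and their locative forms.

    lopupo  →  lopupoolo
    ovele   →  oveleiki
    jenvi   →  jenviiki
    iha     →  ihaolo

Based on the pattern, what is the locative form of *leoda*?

leodaolo

The alternation tracks the last vowel of the stem — -iki when the last vowel of the stem is a front vowel (*ovele*, *jenvi*); -olo when the last vowel of the stem is a back vowel (*lopupo*, *iha*).
*leoda*: last vowel = /a/, a back vowel → -olo → *leodaolo*.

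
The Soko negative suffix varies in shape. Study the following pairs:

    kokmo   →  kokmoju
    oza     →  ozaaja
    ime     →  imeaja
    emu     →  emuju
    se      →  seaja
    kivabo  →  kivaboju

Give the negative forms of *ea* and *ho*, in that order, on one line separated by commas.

Looking at the last vowel of each stem: -ju when the last vowel of the stem is a rounded vowel (*kokmo*, *emu*, *kivabo*); -aja when the last vowel of the stem is an unrounded vowel (*oza*, *ime*, *se*).
*ea*: last vowel = /a/, an unrounded vowel → -aja → *eaaja*.
*ho* — last vowel /o/ (a rounded vowel) → -ju → *hoju*.

eaaja, hoju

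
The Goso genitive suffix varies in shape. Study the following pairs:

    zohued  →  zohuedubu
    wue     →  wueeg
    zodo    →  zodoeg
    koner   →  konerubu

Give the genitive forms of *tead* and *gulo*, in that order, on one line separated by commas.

Looking at the final sound of each stem: -ubu when the stem ends in a consonant (*zohued*, *koner*); -eg when the stem ends in a vowel (*wue*, *zodo*).
*tead*: final sound = /d/, a consonant → -ubu → *teadubu*.
The final sound of *gulo* is /o/, which is a vowel, so the suffix is -eg, giving *guloeg*.

teadubu, guloeg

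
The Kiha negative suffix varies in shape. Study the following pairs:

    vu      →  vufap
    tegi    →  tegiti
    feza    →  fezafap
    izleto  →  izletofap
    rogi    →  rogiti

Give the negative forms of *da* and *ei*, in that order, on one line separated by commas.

dafap, eiti

The pattern is front/back vowel harmony: -ti when the last vowel of the stem is a front vowel (*tegi*, *rogi*); -fap when the last vowel of the stem is a back vowel (*vu*, *feza*, *izleto*).
Since the last vowel of *da* is /a/ (a back vowel), it takes -fap, giving *dafap*.
The last vowel of *ei* is /i/, which is a front vowel, so the suffix is -ti, giving *eiti*.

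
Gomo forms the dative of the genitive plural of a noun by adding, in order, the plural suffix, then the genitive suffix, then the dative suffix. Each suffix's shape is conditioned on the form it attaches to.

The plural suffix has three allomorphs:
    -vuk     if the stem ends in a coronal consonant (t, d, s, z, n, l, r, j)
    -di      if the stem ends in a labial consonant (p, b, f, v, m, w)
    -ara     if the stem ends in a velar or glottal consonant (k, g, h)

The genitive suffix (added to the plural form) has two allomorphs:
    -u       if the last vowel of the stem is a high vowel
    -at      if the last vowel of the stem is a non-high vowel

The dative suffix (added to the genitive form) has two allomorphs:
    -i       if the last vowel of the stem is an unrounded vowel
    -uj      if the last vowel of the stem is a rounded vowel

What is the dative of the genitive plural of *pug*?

The final consonant of *pug* is /g/, which is velar/glottal, so the plural suffix is -ara, giving *pugara*.
The plural form *pugara* — last vowel /a/ (a non-high vowel) → -at → *pugaraat*.
The genitive form *pugaraat*: last vowel = /a/, an unrounded vowel → -i → *pugaraati*.

pugaraati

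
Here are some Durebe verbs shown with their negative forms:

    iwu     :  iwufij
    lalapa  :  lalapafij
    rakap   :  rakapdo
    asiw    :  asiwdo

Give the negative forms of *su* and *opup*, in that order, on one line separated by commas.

The alternation tracks the final sound of the stem — -do when the stem ends in a consonant (*rakap*, *asiw*); -fij when the stem ends in a vowel (*iwu*, *lalapa*).
Since the final sound of *su* is /u/ (a vowel), it takes -fij, giving *sufij*.
The final sound of *opup* is /p/, which is a consonant, so the suffix is -do, giving *opupdo*.

sufij, opupdo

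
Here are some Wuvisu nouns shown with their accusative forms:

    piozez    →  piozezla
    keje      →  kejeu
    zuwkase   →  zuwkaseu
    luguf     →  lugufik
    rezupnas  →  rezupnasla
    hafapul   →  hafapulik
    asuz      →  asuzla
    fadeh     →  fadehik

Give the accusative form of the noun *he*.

The suffix is conditioned by the final sound: -la when the stem ends in a sibilant (*piozez*, *rezupnas*, *asuz*); -ik when the stem ends in a non-sibilant consonant (*luguf*, *hafapul*, *fadeh*); -u when the stem ends in a vowel (*keje*, *zuwkase*).
The final sound of *he* is /e/, which is a vowel, so the suffix is -u, giving *heu*.

heu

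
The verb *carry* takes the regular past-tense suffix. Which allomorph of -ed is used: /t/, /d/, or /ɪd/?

The stem *carry* ends in a voiced sound other than /d/.
The -ed suffix is realized as /ɪd/ after /t, d/; as /t/ after other voiceless consonants; and as /d/ after other voiced sounds.
So -ed on *carry* is pronounced /d/.

/d/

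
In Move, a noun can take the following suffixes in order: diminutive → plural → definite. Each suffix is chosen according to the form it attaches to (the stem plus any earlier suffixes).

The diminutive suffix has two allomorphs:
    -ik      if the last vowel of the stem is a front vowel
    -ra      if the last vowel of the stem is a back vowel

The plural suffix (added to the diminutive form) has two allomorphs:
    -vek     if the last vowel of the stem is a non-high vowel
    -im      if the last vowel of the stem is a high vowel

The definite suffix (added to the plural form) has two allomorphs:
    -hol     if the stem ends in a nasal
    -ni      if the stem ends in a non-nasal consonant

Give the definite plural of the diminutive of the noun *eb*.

*eb*: last vowel = /e/, a front vowel → -ik → *ebik*.
Since the last vowel of the diminutive form *ebik* is /i/ (a high vowel), it takes -im, giving *ebikim*.
The final consonant of the plural form *ebikim* is /m/, which is a nasal, so the definite suffix is -hol, giving *ebikimhol*.

ebikimhol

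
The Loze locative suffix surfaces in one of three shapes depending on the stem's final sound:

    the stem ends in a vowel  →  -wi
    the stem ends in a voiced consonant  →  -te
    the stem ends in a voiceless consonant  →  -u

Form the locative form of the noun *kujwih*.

kujwihu

*kujwih* — final sound /h/ (a voiceless consonant) → -u → *kujwihu*.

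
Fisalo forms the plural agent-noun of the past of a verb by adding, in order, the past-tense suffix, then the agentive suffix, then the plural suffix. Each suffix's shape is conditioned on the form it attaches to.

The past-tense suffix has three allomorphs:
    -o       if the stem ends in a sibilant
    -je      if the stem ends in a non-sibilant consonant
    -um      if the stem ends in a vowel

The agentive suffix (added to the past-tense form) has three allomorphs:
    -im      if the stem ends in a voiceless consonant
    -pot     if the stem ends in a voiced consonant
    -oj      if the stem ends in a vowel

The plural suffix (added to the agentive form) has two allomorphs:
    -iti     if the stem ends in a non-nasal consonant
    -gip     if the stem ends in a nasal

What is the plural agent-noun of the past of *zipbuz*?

The final sound of *zipbuz* is /z/, which is a sibilant, so the past-tense suffix is -o, giving *zipbuzo*.
The past-tense form *zipbuzo* — final sound /o/ (a vowel) → -oj → *zipbuzooj*.
The agentive form *zipbuzooj*: final consonant = /j/, non-nasal → -iti → *zipbuzoojiti*.

zipbuzoojiti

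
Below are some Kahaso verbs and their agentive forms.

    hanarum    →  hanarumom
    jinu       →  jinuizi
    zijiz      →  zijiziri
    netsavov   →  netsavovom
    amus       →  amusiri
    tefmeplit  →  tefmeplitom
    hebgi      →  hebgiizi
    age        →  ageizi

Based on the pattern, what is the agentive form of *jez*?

Looking at the final sound of each stem: -iri when the stem ends in a sibilant (*zijiz*, *amus*); -om when the stem ends in a non-sibilant consonant (*hanarum*, *netsavov*, *tefmeplit*); -izi when the stem ends in a vowel (*jinu*, *hebgi*, *age*).
The final sound of *jez* is /z/, which is a sibilant, so the suffix is -iri, giving *jeziri*.

jeziri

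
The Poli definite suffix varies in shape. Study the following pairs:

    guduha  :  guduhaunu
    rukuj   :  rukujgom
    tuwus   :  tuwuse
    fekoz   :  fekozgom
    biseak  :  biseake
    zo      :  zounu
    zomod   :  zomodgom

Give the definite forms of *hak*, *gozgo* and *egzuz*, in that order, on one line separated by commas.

The pattern is voicing of the final sound: -e when the stem ends in a voiceless consonant (*tuwus*, *biseak*); -gom when the stem ends in a voiced consonant (*rukuj*, *fekoz*, *zomod*); -unu when the stem ends in a vowel (*guduha*, *zo*).
The final sound of *hak* is /k/, which is a voiceless consonant, so the suffix is -e, giving *hake*.
*gozgo*: final sound = /o/, a vowel → -unu → *gozgounu*.
Since the final sound of *egzuz* is /z/ (a voiced consonant), it takes -gom, giving *egzuzgom*.

hake, gozgounu, egzuzgom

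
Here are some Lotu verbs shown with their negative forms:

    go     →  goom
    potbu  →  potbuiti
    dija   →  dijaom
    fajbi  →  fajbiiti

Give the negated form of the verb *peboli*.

peboliiti

The alternation tracks the last vowel of the stem — -iti when the last vowel of the stem is a high vowel (*potbu*, *fajbi*); -om when the last vowel of the stem is a non-high vowel (*go*, *dija*).
Since the last vowel of *peboli* is /i/ (a high vowel), it takes -iti, giving *peboliiti*.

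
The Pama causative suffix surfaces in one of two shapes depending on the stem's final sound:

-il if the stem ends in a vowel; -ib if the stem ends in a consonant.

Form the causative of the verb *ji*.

*ji* — final sound /i/ (a vowel) → -il → *jiil*.

jiil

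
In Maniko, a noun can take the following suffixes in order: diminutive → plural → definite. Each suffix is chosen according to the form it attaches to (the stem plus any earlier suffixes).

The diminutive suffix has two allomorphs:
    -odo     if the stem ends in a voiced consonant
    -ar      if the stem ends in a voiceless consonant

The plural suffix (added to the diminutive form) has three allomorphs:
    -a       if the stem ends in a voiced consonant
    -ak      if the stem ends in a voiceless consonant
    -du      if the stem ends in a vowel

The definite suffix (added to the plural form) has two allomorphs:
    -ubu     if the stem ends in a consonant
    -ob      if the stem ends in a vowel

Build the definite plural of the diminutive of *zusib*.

zusibododuob

The final consonant of *zusib* is /b/, which is voiced, so the diminutive suffix is -odo, giving *zusibodo*.
The final sound of the diminutive form *zusibodo* is /o/, which is a vowel, so the plural suffix is -du, giving *zusibododu*.
The plural form *zusibododu*: final sound = /u/, a vowel → -ob → *zusibododuob*.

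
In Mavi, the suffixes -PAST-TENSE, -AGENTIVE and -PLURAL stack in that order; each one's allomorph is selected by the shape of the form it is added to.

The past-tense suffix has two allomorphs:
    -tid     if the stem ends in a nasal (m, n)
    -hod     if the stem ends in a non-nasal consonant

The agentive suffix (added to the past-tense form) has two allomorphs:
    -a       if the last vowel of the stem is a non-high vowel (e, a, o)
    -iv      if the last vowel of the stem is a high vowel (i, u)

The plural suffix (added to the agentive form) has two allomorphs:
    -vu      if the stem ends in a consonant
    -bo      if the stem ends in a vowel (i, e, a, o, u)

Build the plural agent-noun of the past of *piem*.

The final consonant of *piem* is /m/, which is a nasal, so the past-tense suffix is -tid, giving *piemtid*.
Since the last vowel of the past-tense form *piemtid* is /i/ (a high vowel), it takes -iv, giving *piemtidiv*.
The agentive form *piemtidiv*: final sound = /v/, a consonant → -vu → *piemtidivvu*.

piemtidivvu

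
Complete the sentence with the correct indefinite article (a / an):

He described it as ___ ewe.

The indefinite article is chosen by the initial *sound* of the following word, not its spelling.
*ewe* begins with the sound /juː/ (pronounced /juː/) — a consonant sound.
So the article is *a*: He described it as a ewe.

a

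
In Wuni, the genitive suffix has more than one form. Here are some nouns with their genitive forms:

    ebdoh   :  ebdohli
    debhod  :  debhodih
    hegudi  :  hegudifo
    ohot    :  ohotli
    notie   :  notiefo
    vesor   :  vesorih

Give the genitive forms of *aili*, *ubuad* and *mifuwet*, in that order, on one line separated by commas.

ailifo, ubuadih, mifuwetli

The alternation tracks the final sound of the stem — -li when the stem ends in a voiceless consonant (*ebdoh*, *ohot*); -ih when the stem ends in a voiced consonant (*debhod*, *vesor*); -fo when the stem ends in a vowel (*hegudi*, *notie*).
*aili*: final sound = /i/, a vowel → -fo → *ailifo*.
*ubuad*: final sound = /d/, a voiced consonant → -ih → *ubuadih*.
*mifuwet*: final sound = /t/, a voiceless consonant → -li → *mifuwetli*.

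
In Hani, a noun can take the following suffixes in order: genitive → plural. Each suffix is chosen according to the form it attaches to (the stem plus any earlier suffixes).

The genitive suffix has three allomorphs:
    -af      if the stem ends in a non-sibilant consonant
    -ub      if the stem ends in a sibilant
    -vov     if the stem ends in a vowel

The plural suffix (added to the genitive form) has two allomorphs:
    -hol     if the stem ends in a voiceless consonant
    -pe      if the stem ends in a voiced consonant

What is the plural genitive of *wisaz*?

*wisaz*: final sound = /z/, a sibilant → -ub → *wisazub*.
The genitive form *wisazub* — final consonant /b/ (voiced) → -pe → *wisazubpe*.

wisazubpe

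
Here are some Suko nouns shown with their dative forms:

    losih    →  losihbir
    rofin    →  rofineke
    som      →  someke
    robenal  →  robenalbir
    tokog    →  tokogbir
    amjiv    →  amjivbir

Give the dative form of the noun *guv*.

The pattern is nasality of the final consonant: -eke when the stem ends in a nasal (*rofin*, *som*); -bir when the stem ends in a non-nasal consonant (*losih*, *robenal*, *tokog*, *amjiv*).
The final consonant of *guv* is /v/, which is non-nasal, so the suffix is -bir, giving *guvbir*.

guvbir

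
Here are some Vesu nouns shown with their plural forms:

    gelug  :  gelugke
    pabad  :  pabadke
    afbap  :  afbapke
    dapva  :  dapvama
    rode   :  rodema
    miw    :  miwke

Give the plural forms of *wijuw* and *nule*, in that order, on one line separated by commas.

wijuwke, nulema

The suffix is conditioned by the final sound: -ke when the stem ends in a consonant (*gelug*, *pabad*, *afbap*, *miw*); -ma when the stem ends in a vowel (*dapva*, *rode*).
*wijuw* — final sound /w/ (a consonant) → -ke → *wijuwke*.
*nule* — final sound /e/ (a vowel) → -ma → *nulema*.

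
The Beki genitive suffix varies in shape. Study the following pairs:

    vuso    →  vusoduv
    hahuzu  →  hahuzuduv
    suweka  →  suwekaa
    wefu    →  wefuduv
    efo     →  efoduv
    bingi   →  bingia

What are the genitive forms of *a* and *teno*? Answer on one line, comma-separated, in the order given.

The pattern is rounding harmony: -duv when the last vowel of the stem is a rounded vowel (*vuso*, *hahuzu*, *wefu*, *efo*); -a when the last vowel of the stem is an unrounded vowel (*suweka*, *bingi*).
Since the last vowel of *a* is /a/ (an unrounded vowel), it takes -a, giving *aa*.
The last vowel of *teno* is /o/, which is a rounded vowel, so the suffix is -duv, giving *tenoduv*.

aa, tenoduv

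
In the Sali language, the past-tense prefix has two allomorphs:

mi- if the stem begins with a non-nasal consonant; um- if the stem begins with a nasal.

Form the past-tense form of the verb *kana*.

The first consonant of *kana* is /k/, which is non-nasal, so the prefix is mi-, giving *mikana*.

mikana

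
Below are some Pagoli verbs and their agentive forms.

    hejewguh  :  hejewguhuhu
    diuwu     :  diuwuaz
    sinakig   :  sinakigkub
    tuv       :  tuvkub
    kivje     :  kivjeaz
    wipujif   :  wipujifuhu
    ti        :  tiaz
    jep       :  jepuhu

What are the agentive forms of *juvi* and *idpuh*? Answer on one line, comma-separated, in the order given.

The alternation tracks the final sound of the stem — -uhu when the stem ends in a voiceless consonant (*hejewguh*, *wipujif*, *jep*); -kub when the stem ends in a voiced consonant (*sinakig*, *tuv*); -az when the stem ends in a vowel (*diuwu*, *kivje*, *ti*).
The final sound of *juvi* is /i/, which is a vowel, so the suffix is -az, giving *juviaz*.
Since the final sound of *idpuh* is /h/ (a voiceless consonant), it takes -uhu, giving *idpuhuhu*.

juviaz, idpuhuhu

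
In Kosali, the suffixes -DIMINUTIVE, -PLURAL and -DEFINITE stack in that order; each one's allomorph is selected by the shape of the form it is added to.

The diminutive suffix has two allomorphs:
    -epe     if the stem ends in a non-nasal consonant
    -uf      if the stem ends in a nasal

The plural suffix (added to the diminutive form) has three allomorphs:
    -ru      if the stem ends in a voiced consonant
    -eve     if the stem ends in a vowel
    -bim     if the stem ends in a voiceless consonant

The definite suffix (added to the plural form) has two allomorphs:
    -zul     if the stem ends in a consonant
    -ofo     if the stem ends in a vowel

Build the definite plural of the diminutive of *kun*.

*kun*: final consonant = /n/, a nasal → -uf → *kunuf*.
The diminutive form *kunuf* — final sound /f/ (a voiceless consonant) → -bim → *kunufbim*.
The plural form *kunufbim*: final sound = /m/, a consonant → -zul → *kunufbimzul*.

kunufbimzul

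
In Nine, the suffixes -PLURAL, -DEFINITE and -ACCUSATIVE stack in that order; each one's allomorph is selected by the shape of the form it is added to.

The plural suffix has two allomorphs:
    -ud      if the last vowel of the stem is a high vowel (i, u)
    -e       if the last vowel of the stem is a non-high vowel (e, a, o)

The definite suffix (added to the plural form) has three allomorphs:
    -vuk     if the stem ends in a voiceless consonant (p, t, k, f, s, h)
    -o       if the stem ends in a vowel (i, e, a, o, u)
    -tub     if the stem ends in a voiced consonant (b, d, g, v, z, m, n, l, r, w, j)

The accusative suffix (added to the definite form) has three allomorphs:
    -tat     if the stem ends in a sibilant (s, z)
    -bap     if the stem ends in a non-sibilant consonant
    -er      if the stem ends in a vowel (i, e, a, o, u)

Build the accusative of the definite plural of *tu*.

*tu*: last vowel = /u/, a high vowel → -ud → *tuud*.
The plural form *tuud*: final sound = /d/, a voiced consonant → -tub → *tuudtub*.
The definite form *tuudtub*: final sound = /b/, a non-sibilant consonant → -bap → *tuudtubbap*.

tuudtubbap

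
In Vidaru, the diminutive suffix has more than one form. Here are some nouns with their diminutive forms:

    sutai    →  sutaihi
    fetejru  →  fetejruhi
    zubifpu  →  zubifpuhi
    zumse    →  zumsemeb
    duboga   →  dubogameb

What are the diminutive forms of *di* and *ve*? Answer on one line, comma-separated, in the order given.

dihi, vemeb

The pattern is height harmony: -hi when the last vowel of the stem is a high vowel (*sutai*, *fetejru*, *zubifpu*); -meb when the last vowel of the stem is a non-high vowel (*zumse*, *duboga*).
Since the last vowel of *di* is /i/ (a high vowel), it takes -hi, giving *dihi*.
The last vowel of *ve* is /e/, which is a non-high vowel, so the suffix is -meb, giving *vemeb*.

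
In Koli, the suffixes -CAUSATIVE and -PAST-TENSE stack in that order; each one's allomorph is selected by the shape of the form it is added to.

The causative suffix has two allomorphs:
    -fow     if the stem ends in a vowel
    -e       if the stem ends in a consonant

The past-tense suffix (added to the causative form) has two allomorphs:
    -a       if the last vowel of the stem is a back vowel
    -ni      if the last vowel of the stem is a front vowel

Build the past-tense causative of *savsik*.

*savsik* — final sound /k/ (a consonant) → -e → *savsike*.
The causative form *savsike*: last vowel = /e/, a front vowel → -ni → *savsikeni*.

savsikeni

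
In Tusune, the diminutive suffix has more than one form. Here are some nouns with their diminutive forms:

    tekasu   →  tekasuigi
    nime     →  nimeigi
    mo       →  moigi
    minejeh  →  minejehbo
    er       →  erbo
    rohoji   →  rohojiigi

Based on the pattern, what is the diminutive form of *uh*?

uhbo

Looking at the final sound of each stem: -bo when the stem ends in a consonant (*minejeh*, *er*); -igi when the stem ends in a vowel (*tekasu*, *nime*, *mo*, *rohoji*).
*uh*: final sound = /h/, a consonant → -bo → *uhbo*.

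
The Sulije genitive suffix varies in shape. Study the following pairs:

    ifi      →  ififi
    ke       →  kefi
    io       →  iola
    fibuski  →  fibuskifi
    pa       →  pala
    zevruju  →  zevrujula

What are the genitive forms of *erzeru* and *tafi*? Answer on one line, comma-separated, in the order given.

The suffix is conditioned by the last vowel: -fi when the last vowel of the stem is a front vowel (*ifi*, *ke*, *fibuski*); -la when the last vowel of the stem is a back vowel (*io*, *pa*, *zevruju*).
The last vowel of *erzeru* is /u/, which is a back vowel, so the suffix is -la, giving *erzerula*.
*tafi*: last vowel = /i/, a front vowel → -fi → *tafifi*.

erzerula, tafifi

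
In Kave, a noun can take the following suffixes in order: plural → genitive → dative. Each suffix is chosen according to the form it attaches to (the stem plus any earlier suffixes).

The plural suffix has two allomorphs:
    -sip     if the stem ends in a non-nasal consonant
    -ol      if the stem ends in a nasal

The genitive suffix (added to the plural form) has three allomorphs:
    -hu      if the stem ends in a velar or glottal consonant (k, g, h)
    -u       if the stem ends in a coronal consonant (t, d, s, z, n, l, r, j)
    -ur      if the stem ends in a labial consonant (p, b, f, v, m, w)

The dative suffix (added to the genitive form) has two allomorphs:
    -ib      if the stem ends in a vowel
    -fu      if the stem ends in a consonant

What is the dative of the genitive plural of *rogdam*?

*rogdam*: final consonant = /m/, a nasal → -ol → *rogdamol*.
The final consonant of the plural form *rogdamol* is /l/, which is coronal, so the genitive suffix is -u, giving *rogdamolu*.
The final sound of the genitive form *rogdamolu* is /u/, which is a vowel, so the dative suffix is -ib, giving *rogdamoluib*.

rogdamoluib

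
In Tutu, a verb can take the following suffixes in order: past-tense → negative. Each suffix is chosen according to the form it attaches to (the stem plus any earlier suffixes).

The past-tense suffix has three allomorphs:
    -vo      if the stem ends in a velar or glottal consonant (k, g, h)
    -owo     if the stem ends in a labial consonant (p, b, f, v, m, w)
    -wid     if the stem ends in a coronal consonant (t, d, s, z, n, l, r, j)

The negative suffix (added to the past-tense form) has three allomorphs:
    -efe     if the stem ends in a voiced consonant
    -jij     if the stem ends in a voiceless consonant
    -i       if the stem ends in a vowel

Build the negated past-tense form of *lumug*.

lumugvoi

The final consonant of *lumug* is /g/, which is velar/glottal, so the past-tense suffix is -vo, giving *lumugvo*.
The final sound of the past-tense form *lumugvo* is /o/, which is a vowel, so the negative suffix is -i, giving *lumugvoi*.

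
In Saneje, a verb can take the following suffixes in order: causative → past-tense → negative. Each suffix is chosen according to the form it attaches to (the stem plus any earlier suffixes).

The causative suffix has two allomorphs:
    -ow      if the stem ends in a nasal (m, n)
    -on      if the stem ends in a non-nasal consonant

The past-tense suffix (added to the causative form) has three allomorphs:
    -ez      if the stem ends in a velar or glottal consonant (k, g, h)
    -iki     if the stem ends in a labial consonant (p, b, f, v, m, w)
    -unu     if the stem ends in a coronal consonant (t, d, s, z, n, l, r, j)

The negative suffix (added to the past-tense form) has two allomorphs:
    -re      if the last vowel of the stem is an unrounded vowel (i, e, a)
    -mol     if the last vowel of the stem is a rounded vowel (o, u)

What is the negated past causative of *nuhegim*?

*nuhegim* — final consonant /m/ (a nasal) → -ow → *nuhegimow*.
The final consonant of the causative form *nuhegimow* is /w/, which is labial, so the past-tense suffix is -iki, giving *nuhegimowiki*.
The past-tense form *nuhegimowiki*: last vowel = /i/, an unrounded vowel → -re → *nuhegimowikire*.

nuhegimowikire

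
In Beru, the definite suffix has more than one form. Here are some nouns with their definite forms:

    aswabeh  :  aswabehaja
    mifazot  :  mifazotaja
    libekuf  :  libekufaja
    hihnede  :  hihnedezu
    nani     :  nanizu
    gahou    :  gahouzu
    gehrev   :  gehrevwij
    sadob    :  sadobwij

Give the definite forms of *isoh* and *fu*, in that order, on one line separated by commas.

isohaja, fuzu

The alternation tracks the final sound of the stem — -aja when the stem ends in a voiceless consonant (*aswabeh*, *mifazot*, *libekuf*); -wij when the stem ends in a voiced consonant (*gehrev*, *sadob*); -zu when the stem ends in a vowel (*hihnede*, *nani*, *gahou*).
Since the final sound of *isoh* is /h/ (a voiceless consonant), it takes -aja, giving *isohaja*.
*fu* — final sound /u/ (a vowel) → -zu → *fuzu*.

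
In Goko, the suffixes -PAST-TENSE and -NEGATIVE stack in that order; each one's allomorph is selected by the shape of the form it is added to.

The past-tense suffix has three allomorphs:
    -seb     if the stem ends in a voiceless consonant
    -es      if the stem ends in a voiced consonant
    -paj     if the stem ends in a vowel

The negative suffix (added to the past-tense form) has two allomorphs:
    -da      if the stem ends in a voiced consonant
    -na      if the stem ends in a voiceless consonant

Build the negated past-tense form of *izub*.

*izub*: final sound = /b/, a voiced consonant → -es → *izubes*.
Since the final consonant of the past-tense form *izubes* is /s/ (voiceless), it takes -na, giving *izubesna*.

izubesna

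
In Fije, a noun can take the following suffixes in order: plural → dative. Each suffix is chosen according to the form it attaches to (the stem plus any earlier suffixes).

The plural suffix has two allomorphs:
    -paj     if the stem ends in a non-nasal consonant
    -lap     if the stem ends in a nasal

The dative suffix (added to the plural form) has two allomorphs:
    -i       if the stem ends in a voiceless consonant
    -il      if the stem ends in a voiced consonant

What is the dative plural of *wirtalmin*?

wirtalminlapi

The final consonant of *wirtalmin* is /n/, which is a nasal, so the plural suffix is -lap, giving *wirtalminlap*.
The plural form *wirtalminlap* — final consonant /p/ (voiceless) → -i → *wirtalminlapi*.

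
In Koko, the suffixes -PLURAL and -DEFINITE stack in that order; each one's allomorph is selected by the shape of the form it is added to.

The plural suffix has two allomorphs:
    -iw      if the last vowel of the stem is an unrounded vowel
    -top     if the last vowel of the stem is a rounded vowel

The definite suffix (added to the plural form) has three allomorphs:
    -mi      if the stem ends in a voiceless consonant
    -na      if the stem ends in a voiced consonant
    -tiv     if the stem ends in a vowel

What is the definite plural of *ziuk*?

ziuktopmi

*ziuk*: last vowel = /u/, a rounded vowel → -top → *ziuktop*.
The plural form *ziuktop* — final sound /p/ (a voiceless consonant) → -mi → *ziuktopmi*.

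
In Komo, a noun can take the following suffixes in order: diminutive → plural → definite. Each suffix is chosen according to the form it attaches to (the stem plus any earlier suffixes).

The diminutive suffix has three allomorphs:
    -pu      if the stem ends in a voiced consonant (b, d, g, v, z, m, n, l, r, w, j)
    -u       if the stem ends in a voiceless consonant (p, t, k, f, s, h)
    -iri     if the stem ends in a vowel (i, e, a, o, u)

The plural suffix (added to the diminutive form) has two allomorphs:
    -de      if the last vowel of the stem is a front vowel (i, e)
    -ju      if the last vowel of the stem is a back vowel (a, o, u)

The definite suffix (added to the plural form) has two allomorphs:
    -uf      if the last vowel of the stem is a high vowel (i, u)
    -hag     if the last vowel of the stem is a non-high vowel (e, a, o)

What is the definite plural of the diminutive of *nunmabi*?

*nunmabi*: final sound = /i/, a vowel → -iri → *nunmabiiri*.
The diminutive form *nunmabiiri*: last vowel = /i/, a front vowel → -de → *nunmabiiride*.
The plural form *nunmabiiride* — last vowel /e/ (a non-high vowel) → -hag → *nunmabiiridehag*.

nunmabiiridehag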